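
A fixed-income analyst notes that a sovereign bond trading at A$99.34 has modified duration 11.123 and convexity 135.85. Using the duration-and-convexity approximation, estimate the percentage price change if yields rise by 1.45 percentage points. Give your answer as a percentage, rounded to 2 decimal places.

-14.70%

Duration effect: -D_mod·Δy = -11.123 × (+0.0145) = -0.1612835
Convexity effect: ½·C·(Δy)² = 0.5 × 135.85 × (0.0145)² = +0.01428123125
ΔP/P ≈ -0.1612835 + 0.01428123125 = -0.14700226875
= -14.700226875%.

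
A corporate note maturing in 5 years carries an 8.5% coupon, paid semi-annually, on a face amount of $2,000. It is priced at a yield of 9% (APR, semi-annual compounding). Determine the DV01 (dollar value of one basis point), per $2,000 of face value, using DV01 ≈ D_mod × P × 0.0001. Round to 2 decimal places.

$0.78

Periodic yield y = 0.045.
  t   CF        PV=CF/(1+0.045)^t    t·PV
  1        85.00        81.3397        81.3397
  2        85.00        77.8370       155.6741
  3        85.00        74.4852       223.4556
  4        85.00        71.2777       285.1109
  5        85.00        68.2083       341.0417
  6        85.00        65.2711       391.6268
  7        85.00        62.4604       437.2229
  8        85.00        59.7707       478.1659
  9        85.00        57.1969       514.7719
  10    2,085.00     1,342.5892    13,425.8922
  Σ                  1,960.4364    16,334.3017
P = 1,960.4364; D_Mac = 8.33197 half-year periods = 4.16599 yrs; D_mod = 3.98659 yrs.
DV01 ≈ 3.98659 × 1,960.4364 × 0.0001 = 0.781546.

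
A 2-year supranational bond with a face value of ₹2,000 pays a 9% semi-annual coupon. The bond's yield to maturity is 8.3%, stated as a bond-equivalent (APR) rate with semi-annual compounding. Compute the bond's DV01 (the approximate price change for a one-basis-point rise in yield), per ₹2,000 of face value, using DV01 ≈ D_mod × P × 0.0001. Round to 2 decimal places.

₹0.36

Periodic yield y = 0.0415.
  t   CF        PV=CF/(1+0.0415)^t    t·PV
  1        90.00        86.4138        86.4138
  2        90.00        82.9705       165.9411
  3        90.00        79.6645       238.9934
  4     2,090.00     1,776.2709     7,105.0834
  Σ                  2,025.3197     7,596.4317
P = 2,025.3197; D_Mac = 3.75073 half-year periods = 1.87537 yrs; D_mod = 1.80064 yrs.
DV01 ≈ 1.80064 × 2,025.3197 × 0.0001 = 0.364687.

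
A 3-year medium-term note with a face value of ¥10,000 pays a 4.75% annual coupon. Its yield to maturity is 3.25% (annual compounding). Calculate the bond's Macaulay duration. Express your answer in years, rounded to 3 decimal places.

Periodic yield y = 0.0325. Discount each cash flow and weight by its year:
  t   CF        PV=CF/(1+0.0325)^t    t·PV
  1       475.00       460.0484       460.0484
  2       475.00       445.5675       891.1350
  3    10,475.00     9,516.6446    28,549.9338
  Σ                 10,422.2605    29,901.1172
Price P = Σ PV = 10,422.2605.
Macaulay duration = Σ(t·PV) / P = 29,901.1172 / 10,422.2605 = 2.86897 years.

2.869 years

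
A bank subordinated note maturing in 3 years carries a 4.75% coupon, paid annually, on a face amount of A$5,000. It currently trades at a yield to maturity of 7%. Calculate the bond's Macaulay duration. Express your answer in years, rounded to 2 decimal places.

2.86 years

Periodic yield y = 0.07. Discount each cash flow and weight by its year:
  t   CF        PV=CF/(1+0.07)^t    t·PV
  1       237.50       221.9626       221.9626
  2       237.50       207.4417       414.8834
  3     5,237.50     4,275.3601    12,826.0804
  Σ                  4,704.7644    13,462.9264
Price P = Σ PV = 4,704.7644.
Macaulay duration = Σ(t·PV) / P = 13,462.9264 / 4,704.7644 = 2.86155 years.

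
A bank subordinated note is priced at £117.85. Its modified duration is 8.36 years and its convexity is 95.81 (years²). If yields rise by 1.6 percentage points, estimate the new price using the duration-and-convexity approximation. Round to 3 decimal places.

Duration effect: -D_mod·Δy = -8.36 × (+0.016) = -0.133760
Convexity effect: ½·C·(Δy)² = 0.5 × 95.81 × (0.016)² = +0.01226368
ΔP/P ≈ -0.133760 + 0.01226368 = -0.12149632
New price ≈ 117.85 × (1 - 0.12149632) = 103.531658688.

£103.532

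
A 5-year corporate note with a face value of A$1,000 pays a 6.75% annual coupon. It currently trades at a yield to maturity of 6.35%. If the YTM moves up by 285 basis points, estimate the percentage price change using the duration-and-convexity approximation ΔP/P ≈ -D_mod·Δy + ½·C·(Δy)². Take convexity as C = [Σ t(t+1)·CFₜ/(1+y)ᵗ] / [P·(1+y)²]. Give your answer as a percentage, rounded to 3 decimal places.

-10.914%

With y = 0.0635:
  t   CF        PV=CF/(1+0.0635)^t    t·PV        t(t+1)·PV
  1        67.50        63.4697        63.4697         126.9394
  2        67.50        59.6800       119.3600         358.0800
  3        67.50        56.1166       168.3498         673.3991
  4        67.50        52.7660       211.0638       1,055.3191
  5     1,067.50       784.6580     3,923.2901      23,539.7403
  Σ                  1,016.6902     4,485.5333      25,753.4778
P = 1,016.6902; D_Mac = 4.41190 yrs; D_mod = 4.14847 yrs; C = 22.39609.
Duration effect: -4.14847 × (+0.0285) = -0.118231
Convexity effect: 0.5 × 22.39609 × (0.0285)² = +0.0090956
ΔP/P ≈ -0.118231 + 0.0090956 = -0.109136 = -10.9136%.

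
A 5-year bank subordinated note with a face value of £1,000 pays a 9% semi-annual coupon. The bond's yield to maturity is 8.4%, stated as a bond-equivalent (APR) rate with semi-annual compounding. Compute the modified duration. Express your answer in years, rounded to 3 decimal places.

Periodic yield y = 0.042. First find Macaulay duration:
  t   CF        PV=CF/(1+0.042)^t    t·PV
  1        45.00        43.1862        43.1862
  2        45.00        41.4455        82.8909
  3        45.00        39.7749       119.3248
  4        45.00        38.1717       152.6868
  5        45.00        36.6331       183.1656
  6        45.00        35.1565       210.9393
  7        45.00        33.7395       236.1764
  8        45.00        32.3795       259.0364
  9        45.00        31.0744       279.6698
  10    1,045.00       692.5308     6,925.3081
  Σ                  1,024.0922     8,492.3843
P = 1,024.0922; Macaulay duration = 8,492.3843 / 1,024.0922 = 8.29260 half-year periods = 4.14630 years.
Modified duration = D_Mac / (1 + y) = 4.14630 / 1.042 = 3.97917 years.

3.979 years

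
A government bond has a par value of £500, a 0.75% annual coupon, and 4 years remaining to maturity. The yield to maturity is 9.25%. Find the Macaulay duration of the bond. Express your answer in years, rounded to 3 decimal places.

Periodic yield y = 0.0925. Discount each cash flow and weight by its year:
  t   CF        PV=CF/(1+0.0925)^t    t·PV
  1         3.75         3.4325         3.4325
  2         3.75         3.1419         6.2837
  3         3.75         2.8759         8.6276
  4       503.75       353.6139     1,414.4554
  Σ                    363.0641     1,432.7992
Price P = Σ PV = 363.0641.
Macaulay duration = Σ(t·PV) / P = 1,432.7992 / 363.0641 = 3.94641 years.

3.946 years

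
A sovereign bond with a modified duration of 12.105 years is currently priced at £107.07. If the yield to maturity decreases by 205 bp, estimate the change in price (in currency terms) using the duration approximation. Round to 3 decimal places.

+£26.570

Duration approximation: ΔP/P ≈ -D_mod · Δy = -12.105 × (-0.0205) = +0.2481525.
ΔP ≈ 107.07 × (+0.2481525) = +26.569688175.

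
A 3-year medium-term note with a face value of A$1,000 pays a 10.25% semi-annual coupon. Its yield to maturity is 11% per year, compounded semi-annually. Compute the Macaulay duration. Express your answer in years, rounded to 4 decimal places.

Periodic yield y = 0.055. Discount each cash flow and weight by its period:
  t   CF        PV=CF/(1+0.055)^t    t·PV
  1        51.25        48.5782        48.5782
  2        51.25        46.0457        92.0914
  3        51.25        43.6452       130.9356
  4        51.25        41.3699       165.4794
  5        51.25        39.2131       196.0657
  6     1,051.25       762.4147     4,574.4881
  Σ                    981.2668     5,207.6384
Price P = Σ PV = 981.2668.
Macaulay duration = Σ(t·PV) / P = 5,207.6384 / 981.2668 = 5.30706 half-year periods.
In years: 5.30706 / 2 = 2.65353 years.

2.6535 years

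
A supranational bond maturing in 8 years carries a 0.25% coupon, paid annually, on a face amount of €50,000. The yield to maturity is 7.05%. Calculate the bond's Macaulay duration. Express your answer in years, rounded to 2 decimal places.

7.90 years

Periodic yield y = 0.0705. Discount each cash flow and weight by its year:
  t   CF        PV=CF/(1+0.0705)^t    t·PV
  1       125.00       116.7679       116.7679
  2       125.00       109.0779       218.1558
  3       125.00       101.8943       305.6830
  4       125.00        95.1839       380.7355
  5       125.00        88.9153       444.5767
  6       125.00        83.0596       498.3578
  7       125.00        77.5896       543.1269
  8    50,125.00    29,064.3766   232,515.0130
  Σ                 29,736.8651   235,022.4164
Price P = Σ PV = 29,736.8651.
Macaulay duration = Σ(t·PV) / P = 235,022.4164 / 29,736.8651 = 7.90340 years.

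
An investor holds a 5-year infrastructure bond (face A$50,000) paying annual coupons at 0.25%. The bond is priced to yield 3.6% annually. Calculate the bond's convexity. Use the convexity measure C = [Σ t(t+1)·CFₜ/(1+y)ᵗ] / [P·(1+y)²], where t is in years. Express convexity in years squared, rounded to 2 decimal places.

27.75

With y = 0.036:
  t   CF        PV=CF/(1+0.036)^t    t·PV        t(t+1)·PV
  1       125.00       120.6564       120.6564         241.3127
  2       125.00       116.4637       232.9274         698.7821
  3       125.00       112.4167       337.2500       1,349.0001
  4       125.00       108.5103       434.0412       2,170.2061
  5    50,125.00    42,000.6110   210,003.0551   1,260,018.3308
  Σ                 42,458.6581   211,127.9301   1,264,477.6319
P = 42,458.6581.
Convexity = Σ t(t+1)·PV / [P·(1+y)²] = 1,264,477.6319 / (42,458.6581 × 1.073296) = 27.74760.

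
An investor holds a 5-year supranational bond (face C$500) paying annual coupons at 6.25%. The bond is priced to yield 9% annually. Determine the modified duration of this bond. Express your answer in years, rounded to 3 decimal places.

4.045 years

Periodic yield y = 0.09. First find Macaulay duration:
  t   CF        PV=CF/(1+0.09)^t    t·PV
  1        31.25        28.6697        28.6697
  2        31.25        26.3025        52.6050
  3        31.25        24.1307        72.3922
  4        31.25        22.1383        88.5532
  5       531.25       345.2760     1,726.3802
  Σ                    446.5173     1,968.6003
P = 446.5173; Macaulay duration = 1,968.6003 / 446.5173 = 4.40879 years.
Modified duration = D_Mac / (1 + y) = 4.40879 / 1.09 = 4.04476 years.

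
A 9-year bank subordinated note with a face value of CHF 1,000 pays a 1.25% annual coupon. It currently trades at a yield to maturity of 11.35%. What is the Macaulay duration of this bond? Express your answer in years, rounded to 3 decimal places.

Periodic yield y = 0.1135. Discount each cash flow and weight by its year:
  t   CF        PV=CF/(1+0.1135)^t    t·PV
  1        12.50        11.2259        11.2259
  2        12.50        10.0816        20.1632
  3        12.50         9.0540        27.1619
  4        12.50         8.1311        32.5244
  5        12.50         7.3023        36.5114
  6        12.50         6.5580        39.3478
  7        12.50         5.8895        41.2265
  8        12.50         5.2892        42.3134
  9     1,012.50       384.7539     3,462.7852
  Σ                    448.2854     3,713.2597
Price P = Σ PV = 448.2854.
Macaulay duration = Σ(t·PV) / P = 3,713.2597 / 448.2854 = 8.28325 years.

8.283 years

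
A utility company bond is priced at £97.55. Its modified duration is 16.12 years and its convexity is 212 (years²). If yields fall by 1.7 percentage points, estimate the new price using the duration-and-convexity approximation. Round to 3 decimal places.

Duration effect: -D_mod·Δy = -16.12 × (-0.017) = +0.274040
Convexity effect: ½·C·(Δy)² = 0.5 × 212 × (-0.017)² = +0.0306340
ΔP/P ≈ +0.274040 + 0.0306340 = +0.304674
New price ≈ 97.55 × (1 + 0.304674) = 127.2709487.

£127.271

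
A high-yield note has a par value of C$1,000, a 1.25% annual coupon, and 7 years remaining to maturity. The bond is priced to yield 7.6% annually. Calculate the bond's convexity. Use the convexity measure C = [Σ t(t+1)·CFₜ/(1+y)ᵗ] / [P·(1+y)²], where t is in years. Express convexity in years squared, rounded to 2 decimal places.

45.40

With y = 0.076:
  t   CF        PV=CF/(1+0.076)^t    t·PV        t(t+1)·PV
  1        12.50        11.6171        11.6171          23.2342
  2        12.50        10.7966        21.5931          64.7794
  3        12.50        10.0340        30.1019         120.4078
  4        12.50         9.3253        37.3010         186.5052
  5        12.50         8.6666        43.3330         259.9979
  6        12.50         8.0545        48.3268         338.2873
  7     1,012.50       606.3301     4,244.3107      33,954.4859
  Σ                    664.8241     4,436.5837      34,947.6977
P = 664.8241.
Convexity = Σ t(t+1)·PV / [P·(1+y)²] = 34,947.6977 / (664.8241 × 1.157776) = 45.40329.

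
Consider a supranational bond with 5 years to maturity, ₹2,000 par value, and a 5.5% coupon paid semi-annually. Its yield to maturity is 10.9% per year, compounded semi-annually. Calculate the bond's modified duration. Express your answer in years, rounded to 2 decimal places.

4.13 years

Periodic yield y = 0.0545. First find Macaulay duration:
  t   CF        PV=CF/(1+0.0545)^t    t·PV
  1        55.00        52.1574        52.1574
  2        55.00        49.4618        98.9235
  3        55.00        46.9054       140.7162
  4        55.00        44.4812       177.9247
  5        55.00        42.1823       210.9113
  6        55.00        40.0021       240.0128
  7        55.00        37.9347       265.5429
  8        55.00        35.9741       287.7929
  9        55.00        34.1148       307.0336
  10    2,055.00     1,208.7764    12,087.7644
  Σ                  1,591.9902    13,868.7797
P = 1,591.9902; Macaulay duration = 13,868.7797 / 1,591.9902 = 8.71160 half-year periods = 4.35580 years.
Modified duration = D_Mac / (1 + y) = 4.35580 / 1.0545 = 4.13068 years.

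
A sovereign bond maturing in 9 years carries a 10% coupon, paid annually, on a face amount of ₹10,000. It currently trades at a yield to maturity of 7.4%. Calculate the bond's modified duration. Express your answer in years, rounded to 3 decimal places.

6.093 years

Periodic yield y = 0.074. First find Macaulay duration:
  t   CF        PV=CF/(1+0.074)^t    t·PV
  1     1,000.00       931.0987       931.0987
  2     1,000.00       866.9448     1,733.8896
  3     1,000.00       807.2112     2,421.6335
  4     1,000.00       751.5933     3,006.3730
  5     1,000.00       699.8075     3,499.0375
  6     1,000.00       651.5899     3,909.5391
  7     1,000.00       606.6945     4,246.8612
  8     1,000.00       564.8924     4,519.1394
  9    11,000.00     5,785.6766    52,071.0892
  Σ                 11,665.5087    76,338.6612
P = 11,665.5087; Macaulay duration = 76,338.6612 / 11,665.5087 = 6.54396 years.
Modified duration = D_Mac / (1 + y) = 6.54396 / 1.074 = 6.09308 years.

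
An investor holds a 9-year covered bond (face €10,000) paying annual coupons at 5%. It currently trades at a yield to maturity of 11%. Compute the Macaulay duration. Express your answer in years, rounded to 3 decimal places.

Periodic yield y = 0.11. Discount each cash flow and weight by its year:
  t   CF        PV=CF/(1+0.11)^t    t·PV
  1       500.00       450.4505       450.4505
  2       500.00       405.8112       811.6224
  3       500.00       365.5957     1,096.7871
  4       500.00       329.3655     1,317.4619
  5       500.00       296.7257     1,483.6283
  6       500.00       267.3204     1,603.9225
  7       500.00       240.8292     1,685.8044
  8       500.00       216.9632     1,735.7060
  9    10,500.00     4,104.7101    36,942.3909
  Σ                  6,677.7715    47,127.7741
Price P = Σ PV = 6,677.7715.
Macaulay duration = Σ(t·PV) / P = 47,127.7741 / 6,677.7715 = 7.05741 years.

7.057 years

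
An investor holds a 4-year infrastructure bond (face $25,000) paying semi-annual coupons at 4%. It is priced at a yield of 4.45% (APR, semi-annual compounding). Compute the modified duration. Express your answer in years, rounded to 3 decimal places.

Periodic yield y = 0.02225. First find Macaulay duration:
  t   CF        PV=CF/(1+0.02225)^t    t·PV
  1       500.00       489.1171       489.1171
  2       500.00       478.4712       956.9423
  3       500.00       468.0569     1,404.1707
  4       500.00       457.8693     1,831.4772
  5       500.00       447.9035     2,239.5173
  6       500.00       438.1545     2,628.9271
  7       500.00       428.6178     3,000.3244
  8    25,500.00    21,383.7184   171,069.7472
  Σ                 24,591.9086   183,620.2233
P = 24,591.9086; Macaulay duration = 183,620.2233 / 24,591.9086 = 7.46669 half-year periods = 3.73335 years.
Modified duration = D_Mac / (1 + y) = 3.73335 / 1.02225 = 3.65209 years.

3.652 years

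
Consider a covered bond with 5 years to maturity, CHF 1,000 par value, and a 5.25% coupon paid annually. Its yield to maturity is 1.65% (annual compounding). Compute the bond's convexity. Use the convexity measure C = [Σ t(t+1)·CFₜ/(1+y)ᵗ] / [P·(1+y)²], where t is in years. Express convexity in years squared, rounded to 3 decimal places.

25.682

With y = 0.0165:
  t   CF        PV=CF/(1+0.0165)^t    t·PV        t(t+1)·PV
  1        52.50        51.6478        51.6478         103.2956
  2        52.50        50.8095       101.6189         304.8567
  3        52.50        49.9847       149.9541         599.8165
  4        52.50        49.1733       196.6934         983.4669
  5     1,052.50       969.8067     4,849.0336      29,094.2016
  Σ                  1,171.4220     5,348.9478      31,085.6374
P = 1,171.4220.
Convexity = Σ t(t+1)·PV / [P·(1+y)²] = 31,085.6374 / (1,171.4220 × 1.033272) = 25.68216.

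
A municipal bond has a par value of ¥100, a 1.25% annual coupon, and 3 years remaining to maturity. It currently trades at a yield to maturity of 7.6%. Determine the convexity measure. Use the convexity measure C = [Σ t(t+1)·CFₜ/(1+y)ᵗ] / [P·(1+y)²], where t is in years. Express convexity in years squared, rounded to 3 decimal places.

With y = 0.076:
  t   CF        PV=CF/(1+0.076)^t    t·PV        t(t+1)·PV
  1         1.25         1.1617         1.1617           2.3234
  2         1.25         1.0797         2.1593           6.4779
  3       101.25        81.2752       243.8257         975.3028
  Σ                     83.5166       247.1467         984.1041
P = 83.5166.
Convexity = Σ t(t+1)·PV / [P·(1+y)²] = 984.1041 / (83.5166 × 1.157776) = 10.17756.

10.178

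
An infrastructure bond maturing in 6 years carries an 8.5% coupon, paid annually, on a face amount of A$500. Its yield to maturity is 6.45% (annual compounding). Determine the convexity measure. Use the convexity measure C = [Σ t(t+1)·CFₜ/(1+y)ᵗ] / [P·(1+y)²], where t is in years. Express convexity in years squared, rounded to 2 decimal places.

28.87

With y = 0.0645:
  t   CF        PV=CF/(1+0.0645)^t    t·PV        t(t+1)·PV
  1        42.50        39.9248        39.9248          79.8497
  2        42.50        37.5057        75.0115         225.0344
  3        42.50        35.2332       105.6996         422.7982
  4        42.50        33.0983       132.3934         661.9669
  5        42.50        31.0929       155.4643         932.7856
  6       542.50       372.8428     2,237.0567      15,659.3971
  Σ                    549.6978     2,745.5502      17,981.8320
P = 549.6978.
Convexity = Σ t(t+1)·PV / [P·(1+y)²] = 17,981.8320 / (549.6978 × 1.133160) = 28.86813.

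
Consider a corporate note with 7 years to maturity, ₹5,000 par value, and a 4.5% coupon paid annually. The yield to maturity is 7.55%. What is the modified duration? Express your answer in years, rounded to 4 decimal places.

5.6408 years

Periodic yield y = 0.0755. First find Macaulay duration:
  t   CF        PV=CF/(1+0.0755)^t    t·PV
  1       225.00       209.2050       209.2050
  2       225.00       194.5188       389.0377
  3       225.00       180.8636       542.5909
  4       225.00       168.1670       672.6681
  5       225.00       156.3617       781.8086
  6       225.00       145.3851       872.3109
  7     5,225.00     3,139.1596    21,974.1170
  Σ                  4,193.6610    25,441.7382
P = 4,193.6610; Macaulay duration = 25,441.7382 / 4,193.6610 = 6.06671 years.
Modified duration = D_Mac / (1 + y) = 6.06671 / 1.0755 = 5.64083 years.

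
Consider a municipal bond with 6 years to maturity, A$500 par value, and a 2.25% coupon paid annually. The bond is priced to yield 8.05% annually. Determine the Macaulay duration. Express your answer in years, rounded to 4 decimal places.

5.6135 years

Periodic yield y = 0.0805. Discount each cash flow and weight by its year:
  t   CF        PV=CF/(1+0.0805)^t    t·PV
  1        11.25        10.4118        10.4118
  2        11.25         9.6361        19.2723
  3        11.25         8.9182        26.7547
  4        11.25         8.2538        33.0152
  5        11.25         7.6389        38.1943
  6       511.25       321.2807     1,927.6845
  Σ                    366.1396     2,055.3327
Price P = Σ PV = 366.1396.
Macaulay duration = Σ(t·PV) / P = 2,055.3327 / 366.1396 = 5.61352 years.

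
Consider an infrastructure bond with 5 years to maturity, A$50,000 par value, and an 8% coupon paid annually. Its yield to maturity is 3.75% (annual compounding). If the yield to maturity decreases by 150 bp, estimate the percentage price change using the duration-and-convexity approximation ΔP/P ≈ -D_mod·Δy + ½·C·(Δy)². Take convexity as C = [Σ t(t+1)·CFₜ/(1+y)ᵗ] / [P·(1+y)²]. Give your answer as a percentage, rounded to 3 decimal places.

With y = 0.0375:
  t   CF        PV=CF/(1+0.0375)^t    t·PV        t(t+1)·PV
  1     4,000.00     3,855.4217     3,855.4217       7,710.8434
  2     4,000.00     3,716.0691     7,432.1382      22,296.4146
  3     4,000.00     3,581.7533    10,745.2600      42,981.0401
  4     4,000.00     3,452.2924    13,809.1695      69,045.8476
  5    54,000.00    44,921.3948   224,606.9742   1,347,641.8451
  Σ                 59,526.9313   260,448.9636   1,489,675.9908
P = 59,526.9313; D_Mac = 4.37531 yrs; D_mod = 4.21717 yrs; C = 23.24888.
Duration effect: -4.21717 × (-0.015) = +0.063258
Convexity effect: 0.5 × 23.24888 × (-0.015)² = +0.0026155
ΔP/P ≈ +0.063258 + 0.0026155 = +0.065873 = +6.5873%.

+6.587%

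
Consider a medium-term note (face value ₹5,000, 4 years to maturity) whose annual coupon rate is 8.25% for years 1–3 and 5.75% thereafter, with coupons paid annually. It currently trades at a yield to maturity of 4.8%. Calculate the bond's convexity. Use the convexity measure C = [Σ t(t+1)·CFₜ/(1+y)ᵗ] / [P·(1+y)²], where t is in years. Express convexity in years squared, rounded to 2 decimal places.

With y = 0.048:
  t   CF        PV=CF/(1+0.048)^t    t·PV        t(t+1)·PV
  1       412.50       393.6069       393.6069         787.2137
  2       412.50       375.5791       751.1581       2,253.4744
  3       412.50       358.3770     1,075.1309       4,300.5238
  4     5,287.50     4,383.3409    17,533.3637      87,666.8184
  Σ                  5,510.9038    19,753.2596      95,008.0303
P = 5,510.9038.
Convexity = Σ t(t+1)·PV / [P·(1+y)²] = 95,008.0303 / (5,510.9038 × 1.098304) = 15.69694.

15.70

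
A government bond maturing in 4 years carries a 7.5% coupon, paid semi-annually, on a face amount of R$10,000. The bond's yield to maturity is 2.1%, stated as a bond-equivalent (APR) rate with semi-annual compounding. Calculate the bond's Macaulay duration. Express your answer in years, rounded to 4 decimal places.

Periodic yield y = 0.0105. Discount each cash flow and weight by its period:
  t   CF        PV=CF/(1+0.0105)^t    t·PV
  1       375.00       371.1034       371.1034
  2       375.00       367.2473       734.4946
  3       375.00       363.4313     1,090.2939
  4       375.00       359.6549     1,438.6196
  5       375.00       355.9178     1,779.5889
  6       375.00       352.2195     2,113.3168
  7       375.00       348.5596     2,439.9172
  8    10,375.00     9,543.2777    76,346.2218
  Σ                 12,061.4115    86,313.5562
Price P = Σ PV = 12,061.4115.
Macaulay duration = Σ(t·PV) / P = 86,313.5562 / 12,061.4115 = 7.15617 half-year periods.
In years: 7.15617 / 2 = 3.57809 years.

3.5781 years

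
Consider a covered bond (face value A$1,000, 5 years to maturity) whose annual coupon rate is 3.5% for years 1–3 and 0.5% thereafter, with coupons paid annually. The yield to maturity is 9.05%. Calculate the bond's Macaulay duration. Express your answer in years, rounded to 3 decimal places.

Periodic yield y = 0.0905. Discount each cash flow and weight by its year:
  t   CF        PV=CF/(1+0.0905)^t    t·PV
  1        35.00        32.0954        32.0954
  2        35.00        29.4318        58.8636
  3        35.00        26.9893        80.9678
  4         5.00         3.5356        14.1425
  5     1,005.00       651.6850     3,258.4249
  Σ                    743.7370     3,444.4942
Price P = Σ PV = 743.7370.
Macaulay duration = Σ(t·PV) / P = 3,444.4942 / 743.7370 = 4.63133 years.

4.631 years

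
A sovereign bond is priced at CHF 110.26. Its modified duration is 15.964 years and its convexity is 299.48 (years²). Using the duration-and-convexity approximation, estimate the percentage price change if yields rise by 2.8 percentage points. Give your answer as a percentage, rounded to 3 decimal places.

Duration effect: -D_mod·Δy = -15.964 × (+0.028) = -0.446992
Convexity effect: ½·C·(Δy)² = 0.5 × 299.48 × (0.028)² = +0.11739616
ΔP/P ≈ -0.446992 + 0.11739616 = -0.32959584
= -32.959584%.

-32.960%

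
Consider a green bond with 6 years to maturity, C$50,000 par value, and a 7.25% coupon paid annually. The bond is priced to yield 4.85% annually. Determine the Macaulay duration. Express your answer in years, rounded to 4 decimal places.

Periodic yield y = 0.0485. Discount each cash flow and weight by its year:
  t   CF        PV=CF/(1+0.0485)^t    t·PV
  1     3,625.00     3,457.3200     3,457.3200
  2     3,625.00     3,297.3963     6,594.7925
  3     3,625.00     3,144.8701     9,434.6102
  4     3,625.00     2,999.3992    11,997.5968
  5     3,625.00     2,860.6573    14,303.2866
  6    53,625.00    40,360.5147   242,163.0884
  Σ                 56,120.1576   287,950.6946
Price P = Σ PV = 56,120.1576.
Macaulay duration = Σ(t·PV) / P = 287,950.6946 / 56,120.1576 = 5.13097 years.

5.1310 years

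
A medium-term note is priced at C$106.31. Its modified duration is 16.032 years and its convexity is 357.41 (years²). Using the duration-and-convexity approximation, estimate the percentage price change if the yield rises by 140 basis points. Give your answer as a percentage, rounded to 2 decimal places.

-18.94%

Duration effect: -D_mod·Δy = -16.032 × (+0.014) = -0.224448
Convexity effect: ½·C·(Δy)² = 0.5 × 357.41 × (0.014)² = +0.03502618
ΔP/P ≈ -0.224448 + 0.03502618 = -0.18942182
= -18.942182%.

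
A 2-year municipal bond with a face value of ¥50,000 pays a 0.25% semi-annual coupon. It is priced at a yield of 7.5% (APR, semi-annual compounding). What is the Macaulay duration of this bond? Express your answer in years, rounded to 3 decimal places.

Periodic yield y = 0.0375. Discount each cash flow and weight by its period:
  t   CF        PV=CF/(1+0.0375)^t    t·PV
  1        62.50        60.2410        60.2410
  2        62.50        58.0636       116.1272
  3        62.50        55.9649       167.8947
  4    50,062.50    43,207.5968   172,830.3873
  Σ                 43,381.8663   173,174.6501
Price P = Σ PV = 43,381.8663.
Macaulay duration = Σ(t·PV) / P = 173,174.6501 / 43,381.8663 = 3.99187 half-year periods.
In years: 3.99187 / 2 = 1.99593 years.

1.996 years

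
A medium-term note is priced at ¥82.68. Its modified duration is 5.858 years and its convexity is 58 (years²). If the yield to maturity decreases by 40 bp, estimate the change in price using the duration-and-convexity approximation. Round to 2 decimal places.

+¥1.98

Duration effect: -D_mod·Δy = -5.858 × (-0.004) = +0.023432
Convexity effect: ½·C·(Δy)² = 0.5 × 58 × (-0.004)² = +0.0004640
ΔP/P ≈ +0.023432 + 0.0004640 = +0.023896
ΔP ≈ 82.68 × (+0.023896) = +1.97572128.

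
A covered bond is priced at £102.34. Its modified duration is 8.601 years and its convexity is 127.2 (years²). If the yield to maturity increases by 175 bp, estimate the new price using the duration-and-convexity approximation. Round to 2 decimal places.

Duration effect: -D_mod·Δy = -8.601 × (+0.0175) = -0.1505175
Convexity effect: ½·C·(Δy)² = 0.5 × 127.2 × (0.0175)² = +0.0194775
ΔP/P ≈ -0.1505175 + 0.0194775 = -0.131040
New price ≈ 102.34 × (1 - 0.131040) = 88.9293664.

£88.93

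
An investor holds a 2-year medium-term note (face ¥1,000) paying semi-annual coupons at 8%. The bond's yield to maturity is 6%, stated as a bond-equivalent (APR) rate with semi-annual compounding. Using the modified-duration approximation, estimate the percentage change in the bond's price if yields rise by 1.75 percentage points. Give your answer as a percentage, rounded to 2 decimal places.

-3.21%

Periodic yield y = 0.03. Modified duration first:
  t   CF        PV=CF/(1+0.03)^t    t·PV
  1        40.00        38.8350        38.8350
  2        40.00        37.7038        75.4077
  3        40.00        36.6057       109.8170
  4     1,040.00       924.0265     3,696.1061
  Σ                  1,037.1710     3,920.1657
P = 1,037.1710; D_Mac = 3.77967 half-year periods = 1.88984 yrs; D_mod = 1.88984/(1+0.03) = 1.83479 yrs.
ΔP/P ≈ -D_mod · Δy = -1.83479 × (+0.0175) = -0.032109 = -3.2109%.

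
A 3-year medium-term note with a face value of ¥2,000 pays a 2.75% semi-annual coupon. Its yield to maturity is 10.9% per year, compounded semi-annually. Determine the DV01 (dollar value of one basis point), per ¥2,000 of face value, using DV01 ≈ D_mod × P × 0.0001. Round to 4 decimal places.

¥0.4357

Periodic yield y = 0.0545.
  t   CF        PV=CF/(1+0.0545)^t    t·PV
  1        27.50        26.0787        26.0787
  2        27.50        24.7309        49.4618
  3        27.50        23.4527        70.3581
  4        27.50        22.2406        88.9624
  5        27.50        21.0911       105.4556
  6     2,027.50     1,474.6242     8,847.7452
  Σ                  1,592.2182     9,188.0618
P = 1,592.2182; D_Mac = 5.77060 half-year periods = 2.88530 yrs; D_mod = 2.73618 yrs.
DV01 ≈ 2.73618 × 1,592.2182 × 0.0001 = 0.435660.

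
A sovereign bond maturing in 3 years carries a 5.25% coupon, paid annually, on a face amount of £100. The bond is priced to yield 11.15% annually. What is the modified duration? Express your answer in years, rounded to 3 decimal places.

Periodic yield y = 0.1115. First find Macaulay duration:
  t   CF        PV=CF/(1+0.1115)^t    t·PV
  1         5.25         4.7233         4.7233
  2         5.25         4.2495         8.4990
  3       105.25        76.6467       229.9402
  Σ                     85.6196       243.1626
P = 85.6196; Macaulay duration = 243.1626 / 85.6196 = 2.84003 years.
Modified duration = D_Mac / (1 + y) = 2.84003 / 1.1115 = 2.55514 years.

2.555 years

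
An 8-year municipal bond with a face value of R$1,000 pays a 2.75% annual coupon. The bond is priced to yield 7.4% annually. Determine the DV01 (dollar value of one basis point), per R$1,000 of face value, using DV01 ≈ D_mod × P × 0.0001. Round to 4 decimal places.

Periodic yield y = 0.074.
  t   CF        PV=CF/(1+0.074)^t    t·PV
  1        27.50        25.6052        25.6052
  2        27.50        23.8410        47.6820
  3        27.50        22.1983        66.5949
  4        27.50        20.6688        82.6753
  5        27.50        19.2447        96.2235
  6        27.50        17.9187       107.5123
  7        27.50        16.6841       116.7887
  8     1,027.50       580.4270     4,643.4157
  Σ                    726.5878     5,186.4976
P = 726.5878; D_Mac = 7.13816 yrs; D_mod = 6.64633 yrs.
DV01 ≈ 6.64633 × 726.5878 × 0.0001 = 0.482914.

R$0.4829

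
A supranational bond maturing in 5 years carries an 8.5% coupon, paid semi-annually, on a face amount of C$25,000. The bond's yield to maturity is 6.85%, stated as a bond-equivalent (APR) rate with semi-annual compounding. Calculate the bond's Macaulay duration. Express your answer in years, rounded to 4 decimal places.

Periodic yield y = 0.03425. Discount each cash flow and weight by its period:
  t   CF        PV=CF/(1+0.03425)^t    t·PV
  1     1,062.50     1,027.3145     1,027.3145
  2     1,062.50       993.2942     1,986.5883
  3     1,062.50       960.4004     2,881.2013
  4     1,062.50       928.5960     3,714.3841
  5     1,062.50       897.8448     4,489.2242
  6     1,062.50       868.1120     5,208.6720
  7     1,062.50       839.3638     5,875.5466
  8     1,062.50       811.5676     6,492.5408
  9     1,062.50       784.6919     7,062.2271
  10   26,062.50    18,610.6172   186,106.1722
  Σ                 26,721.8025   224,843.8711
Price P = Σ PV = 26,721.8025.
Macaulay duration = Σ(t·PV) / P = 224,843.8711 / 26,721.8025 = 8.41425 half-year periods.
In years: 8.41425 / 2 = 4.20712 years.

4.2071 years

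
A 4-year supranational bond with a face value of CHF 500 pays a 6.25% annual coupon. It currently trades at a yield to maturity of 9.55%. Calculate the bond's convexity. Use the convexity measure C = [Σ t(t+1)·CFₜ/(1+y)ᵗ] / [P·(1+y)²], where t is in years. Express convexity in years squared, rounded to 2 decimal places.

14.67

With y = 0.0955:
  t   CF        PV=CF/(1+0.0955)^t    t·PV        t(t+1)·PV
  1        31.25        28.5258        28.5258          57.0516
  2        31.25        26.0391        52.0781         156.2343
  3        31.25        23.7691        71.3073         285.2293
  4       531.25       368.8497     1,475.3987       7,376.9937
  Σ                    447.1836     1,627.3100       7,875.5089
P = 447.1836.
Convexity = Σ t(t+1)·PV / [P·(1+y)²] = 7,875.5089 / (447.1836 × 1.200120) = 14.67466.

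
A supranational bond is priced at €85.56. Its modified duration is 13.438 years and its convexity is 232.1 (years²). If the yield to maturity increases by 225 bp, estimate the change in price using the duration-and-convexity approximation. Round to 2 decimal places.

-€20.84

Duration effect: -D_mod·Δy = -13.438 × (+0.0225) = -0.302355
Convexity effect: ½·C·(Δy)² = 0.5 × 232.1 × (0.0225)² = +0.0587503125
ΔP/P ≈ -0.302355 + 0.0587503125 = -0.2436046875
ΔP ≈ 85.56 × (-0.2436046875) = -20.8428170625.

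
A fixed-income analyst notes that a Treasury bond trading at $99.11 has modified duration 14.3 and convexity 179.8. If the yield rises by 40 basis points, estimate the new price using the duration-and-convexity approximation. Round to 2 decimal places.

Duration effect: -D_mod·Δy = -14.3 × (+0.004) = -0.057200
Convexity effect: ½·C·(Δy)² = 0.5 × 179.8 × (0.004)² = +0.0014384
ΔP/P ≈ -0.057200 + 0.0014384 = -0.0557616
New price ≈ 99.11 × (1 - 0.0557616) = 93.583467824.

$93.58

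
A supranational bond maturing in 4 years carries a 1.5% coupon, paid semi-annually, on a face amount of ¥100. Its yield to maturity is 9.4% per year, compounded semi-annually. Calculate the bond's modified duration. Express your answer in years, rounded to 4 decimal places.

Periodic yield y = 0.047. First find Macaulay duration:
  t   CF        PV=CF/(1+0.047)^t    t·PV
  1         0.75         0.7163         0.7163
  2         0.75         0.6842         1.3684
  3         0.75         0.6535         1.9604
  4         0.75         0.6241         2.4965
  5         0.75         0.5961         2.9806
  6         0.75         0.5694         3.4161
  7         0.75         0.5438         3.8066
  8       100.75        69.7705       558.1637
  Σ                     74.1578       574.9085
P = 74.1578; Macaulay duration = 574.9085 / 74.1578 = 7.75250 half-year periods = 3.87625 years.
Modified duration = D_Mac / (1 + y) = 3.87625 / 1.047 = 3.70224 years.

3.7022 years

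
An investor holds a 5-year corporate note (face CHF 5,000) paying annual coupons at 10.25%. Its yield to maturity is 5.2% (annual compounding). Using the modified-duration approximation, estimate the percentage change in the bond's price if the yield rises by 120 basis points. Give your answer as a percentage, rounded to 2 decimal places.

-4.83%

Periodic yield y = 0.052. Modified duration first:
  t   CF        PV=CF/(1+0.052)^t    t·PV
  1       512.50       487.1673       487.1673
  2       512.50       463.0868       926.1736
  3       512.50       440.1966     1,320.5897
  4       512.50       418.4378     1,673.7512
  5     5,512.50     4,278.2869    21,391.4344
  Σ                  6,087.1753    25,799.1162
P = 6,087.1753; D_Mac = 4.23827 yrs; D_mod = 4.23827/(1+0.052) = 4.02878 yrs.
ΔP/P ≈ -D_mod · Δy = -4.02878 × (+0.012) = -0.048345 = -4.8345%.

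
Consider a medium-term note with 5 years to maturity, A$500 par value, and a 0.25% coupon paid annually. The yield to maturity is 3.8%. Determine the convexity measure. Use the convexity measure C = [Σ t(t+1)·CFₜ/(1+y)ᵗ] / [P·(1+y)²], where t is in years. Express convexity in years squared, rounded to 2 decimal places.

With y = 0.038:
  t   CF        PV=CF/(1+0.038)^t    t·PV        t(t+1)·PV
  1         1.25         1.2042         1.2042           2.4085
  2         1.25         1.1602         2.3203           6.9609
  3         1.25         1.1177         3.3530          13.4122
  4         1.25         1.0768         4.3071          21.5353
  5       501.25       415.9754     2,079.8769      12,479.2611
  Σ                    420.5342     2,091.0615      12,523.5780
P = 420.5342.
Convexity = Σ t(t+1)·PV / [P·(1+y)²] = 12,523.5780 / (420.5342 × 1.077444) = 27.63964.

27.64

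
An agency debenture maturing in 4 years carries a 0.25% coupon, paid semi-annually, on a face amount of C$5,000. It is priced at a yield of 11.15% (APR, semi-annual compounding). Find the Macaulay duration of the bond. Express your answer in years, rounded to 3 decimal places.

3.977 years

Periodic yield y = 0.05575. Discount each cash flow and weight by its period:
  t   CF        PV=CF/(1+0.05575)^t    t·PV
  1         6.25         5.9200         5.9200
  2         6.25         5.6074        11.2147
  3         6.25         5.3113        15.9338
  4         6.25         5.0308        20.1231
  5         6.25         4.7651        23.8256
  6         6.25         4.5135        27.0810
  7         6.25         4.2752        29.9261
  8     5,006.25     3,243.5740    25,948.5921
  Σ                  3,278.9972    26,082.6164
Price P = Σ PV = 3,278.9972.
Macaulay duration = Σ(t·PV) / P = 26,082.6164 / 3,278.9972 = 7.95445 half-year periods.
In years: 7.95445 / 2 = 3.97722 years.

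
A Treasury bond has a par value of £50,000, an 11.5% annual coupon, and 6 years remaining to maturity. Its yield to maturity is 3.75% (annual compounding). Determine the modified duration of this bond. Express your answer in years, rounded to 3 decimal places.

Periodic yield y = 0.0375. First find Macaulay duration:
  t   CF        PV=CF/(1+0.0375)^t    t·PV
  1     5,750.00     5,542.1687     5,542.1687
  2     5,750.00     5,341.8493    10,683.6987
  3     5,750.00     5,148.7704    15,446.3113
  4     5,750.00     4,962.6703    19,850.6812
  5     5,750.00     4,783.2967    23,916.4834
  6    55,750.00    44,700.8971   268,205.3828
  Σ                 70,479.6525   343,644.7260
P = 70,479.6525; Macaulay duration = 343,644.7260 / 70,479.6525 = 4.87580 years.
Modified duration = D_Mac / (1 + y) = 4.87580 / 1.0375 = 4.69957 years.

4.700 years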